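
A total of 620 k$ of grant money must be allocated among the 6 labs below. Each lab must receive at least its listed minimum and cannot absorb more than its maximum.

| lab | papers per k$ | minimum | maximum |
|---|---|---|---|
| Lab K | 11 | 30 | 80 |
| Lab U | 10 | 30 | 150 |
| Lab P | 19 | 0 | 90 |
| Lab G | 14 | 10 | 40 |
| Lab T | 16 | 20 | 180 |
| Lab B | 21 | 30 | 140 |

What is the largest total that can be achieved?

Meeting every minimum uses 30+30+0+10+20+30 = 120 k$, leaving 500.
Order the labs by papers per k$: Lab B 21 > Lab P 19 > Lab T 16 > Lab G 14 > Lab K 11 > Lab U 10.
Lab B takes 110 more to reach its cap of 140 — 390 left.
Give Lab P 90 more to hit its cap of 90 — 300 left.
Lab T takes 160 more to reach its cap of 180 — 140 left.
Lab G: +30 to 40 (cap) — 110 left.
Lab K: +50 to 80 (cap) — 60 left.
Lab U: +60 (room for 120) → 90. Pool exhausted.
Total = 11×80 + 10×90 + 19×90 + 14×40 + 16×180 + 21×140 = 9870.

9870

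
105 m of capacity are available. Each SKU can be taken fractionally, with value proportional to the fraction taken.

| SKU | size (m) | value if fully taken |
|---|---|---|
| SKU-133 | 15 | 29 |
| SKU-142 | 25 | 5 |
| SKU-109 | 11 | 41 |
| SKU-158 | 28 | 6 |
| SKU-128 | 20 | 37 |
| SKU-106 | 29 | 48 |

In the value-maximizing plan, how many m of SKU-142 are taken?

2

Rank by value-to-size ratio: SKU-109 41/11≈3.73, SKU-133 29/15≈1.93, SKU-128 37/20≈1.85, SKU-106 48/29≈1.66, SKU-158 6/28≈0.214, SKU-142 5/25≈0.2.
SKU-109: take in full, 11 m for value 41 — 94 left.
SKU-133: take in full, 15 m for value 29 — 79 left.
All 20 m of SKU-128 fit (value 37) — 59 remain.
SKU-106: take in full, 29 m for value 48 — 30 left.
All 28 m of SKU-158 fit (value 6) — 2 remain.
Only 2 m remain; take 2/25 of SKU-142 for value 5×2/25 = 0.4.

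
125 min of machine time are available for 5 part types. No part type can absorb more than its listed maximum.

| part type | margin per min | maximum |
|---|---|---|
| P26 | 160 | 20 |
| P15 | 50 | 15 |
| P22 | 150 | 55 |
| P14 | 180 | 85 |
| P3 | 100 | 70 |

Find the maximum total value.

21500

Order the part types by margin per min: P14 180 > P26 160 > P22 150 > P3 100 > P15 50.
P14 takes 85 to reach its cap of 85 → 40 left.
P26 takes 20 to reach its cap of 20 → 20 left.
Only 20 left; P22 takes them to reach 20.
Total = 160×20 + 150×20 + 180×85 = 21500.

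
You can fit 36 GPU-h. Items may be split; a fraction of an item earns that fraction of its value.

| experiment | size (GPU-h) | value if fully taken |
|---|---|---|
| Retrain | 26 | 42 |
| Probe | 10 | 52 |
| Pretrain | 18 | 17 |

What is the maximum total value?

94

Sort by value density: Probe 52/10≈5.2, Retrain 42/26≈1.62, Pretrain 17/18≈0.944.
Take all of Probe (10 GPU-h, value 52) ; 26 GPU-h left.
Take all of Retrain (26 GPU-h, value 42) ; 0 GPU-h left.
Total value = 94.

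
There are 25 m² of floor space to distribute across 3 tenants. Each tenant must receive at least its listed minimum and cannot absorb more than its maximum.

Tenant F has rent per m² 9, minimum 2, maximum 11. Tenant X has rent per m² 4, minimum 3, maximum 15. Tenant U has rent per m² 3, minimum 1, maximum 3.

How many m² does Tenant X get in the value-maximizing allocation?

13

Meeting every minimum uses 2+3+1 = 6 m², leaving 19.
Highest rent per m² first: Tenant F 9 > Tenant X 4 > Tenant U 3.
Tenant F takes 9 more to reach its cap of 11 → 10 left.
Tenant X: +10 (room for 12) → 13. Pool exhausted.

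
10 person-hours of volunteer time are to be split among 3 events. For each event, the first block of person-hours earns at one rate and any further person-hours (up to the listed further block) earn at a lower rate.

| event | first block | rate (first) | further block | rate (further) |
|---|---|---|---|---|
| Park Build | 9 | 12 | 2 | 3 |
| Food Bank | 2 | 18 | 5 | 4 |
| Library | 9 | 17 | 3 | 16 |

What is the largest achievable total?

172

Rank every tier by rate: Food Bank/tier1 18 > Library/tier1 17 > Library/tier2 16 > Park Build/tier1 12 > Food Bank/tier2 4 > Park Build/tier2 3.
Fill Food Bank tier1 block (2 at 18) — 8 left.
8 remain; put them into Library tier1 at 17.
Total = 18×2 + 17×8 = 172.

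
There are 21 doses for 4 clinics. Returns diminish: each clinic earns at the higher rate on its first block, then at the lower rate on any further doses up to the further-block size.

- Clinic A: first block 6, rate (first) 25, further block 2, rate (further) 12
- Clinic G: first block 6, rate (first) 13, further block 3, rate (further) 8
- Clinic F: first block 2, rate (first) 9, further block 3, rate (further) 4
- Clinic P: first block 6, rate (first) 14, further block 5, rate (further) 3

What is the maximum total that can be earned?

Rank every tier by rate: Clinic A/first 25 > Clinic P/first 14 > Clinic G/first 13 > Clinic A/second 12 > Clinic F/first 9 > Clinic G/second 8 > Clinic F/second 4 > Clinic P/second 3.
Clinic A/first (25): +6 → 15 left.
Fill Clinic P first block (6 at 14) → 9 left.
Clinic G first at 13: fill all 6 → 3 left.
Clinic A/second (12): +2 → 1 left.
Clinic F/first: +1 of 2 at 9; pool empty.
Total = 25×6 + 14×6 + 13×6 + 12×2 + 9×1 = 345.

345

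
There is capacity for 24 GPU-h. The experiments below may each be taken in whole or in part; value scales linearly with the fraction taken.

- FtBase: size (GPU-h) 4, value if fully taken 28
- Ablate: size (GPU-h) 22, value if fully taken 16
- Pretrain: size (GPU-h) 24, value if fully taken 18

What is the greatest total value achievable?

43

Best value per unit of size first: FtBase 28/4≈7, Pretrain 18/24≈0.75, Ablate 16/22≈0.727.
All 4 GPU-h of FtBase fit (value 28) ; 20 remain.
20 GPU-h left: a 20/24 share of Pretrain gives 18×20/24 = 15.
Total value = 43.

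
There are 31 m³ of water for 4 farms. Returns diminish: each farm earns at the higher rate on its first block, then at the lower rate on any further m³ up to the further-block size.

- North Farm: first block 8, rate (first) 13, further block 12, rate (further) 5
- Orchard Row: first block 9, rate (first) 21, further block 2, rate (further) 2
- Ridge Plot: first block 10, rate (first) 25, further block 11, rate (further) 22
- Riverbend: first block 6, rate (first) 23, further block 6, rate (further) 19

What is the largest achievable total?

714

Rank every tier by rate: Ridge Plot/tier1 25 > Riverbend/tier1 23 > Ridge Plot/tier2 22 > Orchard Row/tier1 21 > Riverbend/tier2 19 > North Farm/tier1 13 > North Farm/tier2 5 > Orchard Row/tier2 2.
Fill Ridge Plot tier1 block (10 at 25) ; 21 left.
Fill Riverbend tier1 block (6 at 23) ; 15 left.
Ridge Plot/tier2 (22): +11 ; 4 left.
Orchard Row/tier1: +4 of 9 at 21; pool empty.
Total = 25×10 + 23×6 + 22×11 + 21×4 = 714.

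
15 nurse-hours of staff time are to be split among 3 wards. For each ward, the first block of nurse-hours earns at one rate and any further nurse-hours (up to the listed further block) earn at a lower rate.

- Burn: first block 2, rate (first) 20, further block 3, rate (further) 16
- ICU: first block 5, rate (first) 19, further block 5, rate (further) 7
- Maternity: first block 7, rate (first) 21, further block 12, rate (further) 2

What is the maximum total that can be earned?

298

Rank every tier by rate: Maternity/first 21 > Burn/first 20 > ICU/first 19 > Burn/second 16 > ICU/second 7 > Maternity/second 2.
Fill Maternity first block (7 at 21) ; 8 left.
Burn first at 20: fill all 2 ; 6 left.
ICU first at 19: fill all 5 ; 1 left.
Burn/second: +1 of 3 at 16; pool empty.
Total = 21×7 + 20×2 + 19×5 + 16×1 = 298.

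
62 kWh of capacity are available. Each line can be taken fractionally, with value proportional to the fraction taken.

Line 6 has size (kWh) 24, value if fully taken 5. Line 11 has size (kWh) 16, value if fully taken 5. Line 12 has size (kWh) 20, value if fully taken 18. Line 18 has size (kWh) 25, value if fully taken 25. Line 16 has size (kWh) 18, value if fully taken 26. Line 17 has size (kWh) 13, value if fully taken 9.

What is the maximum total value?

68.1

Rank by value-to-size ratio: Line 16 26/18≈1.44, Line 18 25/25≈1, Line 12 18/20≈0.9, Line 17 9/13≈0.692, Line 11 5/16≈0.312, Line 6 5/24≈0.208.
Line 16: take in full, 18 kWh for value 26 ; 44 left.
Take all of Line 18 (25 kWh, value 25) ; 19 kWh left.
Only 19 kWh remain; take 19/20 of Line 12 for value 18×19/20 = 17.1.
Total value = 68.1.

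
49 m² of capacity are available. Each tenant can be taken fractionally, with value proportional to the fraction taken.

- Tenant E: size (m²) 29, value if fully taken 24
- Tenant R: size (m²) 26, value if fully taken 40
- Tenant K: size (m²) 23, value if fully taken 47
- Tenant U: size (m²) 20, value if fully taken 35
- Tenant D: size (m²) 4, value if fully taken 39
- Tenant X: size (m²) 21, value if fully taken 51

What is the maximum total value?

Rank by value-to-size ratio: Tenant D 39/4≈9.75, Tenant X 51/21≈2.43, Tenant K 47/23≈2.04, Tenant U 35/20≈1.75, Tenant R 40/26≈1.54, Tenant E 24/29≈0.828.
All 4 m² of Tenant D fit (value 39) — 45 remain.
All 21 m² of Tenant X fit (value 51) — 24 remain.
All 23 m² of Tenant K fit (value 47) — 1 remain.
1 m² left: a 1/20 share of Tenant U gives 35×1/20 = 1.75.
Total value = 138.75.

138.75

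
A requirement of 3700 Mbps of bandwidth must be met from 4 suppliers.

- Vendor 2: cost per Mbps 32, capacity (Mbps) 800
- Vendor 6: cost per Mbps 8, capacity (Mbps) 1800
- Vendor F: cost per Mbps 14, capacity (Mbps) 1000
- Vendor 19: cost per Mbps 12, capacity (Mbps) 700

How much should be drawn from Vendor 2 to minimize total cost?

Fill from the cheapest supplier first.
Vendor 6 (8): use full 1800 ; 1900 Mbps to go.
Take 700 from Vendor 19 at 12 ; need 1200 more.
Take 1000 from Vendor F at 14 ; need 200 more.
Take 200 from Vendor 2 at 32 to finish.

200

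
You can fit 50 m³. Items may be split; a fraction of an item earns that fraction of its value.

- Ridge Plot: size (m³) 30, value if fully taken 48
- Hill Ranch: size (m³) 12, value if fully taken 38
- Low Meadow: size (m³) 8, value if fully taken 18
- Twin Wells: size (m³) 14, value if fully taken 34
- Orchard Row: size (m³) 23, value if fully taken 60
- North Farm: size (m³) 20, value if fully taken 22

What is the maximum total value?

134.25

Rank by value-to-size ratio: Hill Ranch 38/12≈3.17, Orchard Row 60/23≈2.61, Twin Wells 34/14≈2.43, Low Meadow 18/8≈2.25, Ridge Plot 48/30≈1.6, North Farm 22/20≈1.1.
Take all of Hill Ranch (12 m³, value 38) → 38 m³ left.
Take all of Orchard Row (23 m³, value 60) → 15 m³ left.
Twin Wells: take in full, 14 m³ for value 34 → 1 left.
1 m³ left: a 1/8 share of Low Meadow gives 18×1/8 = 2.25.
Total value = 134.25.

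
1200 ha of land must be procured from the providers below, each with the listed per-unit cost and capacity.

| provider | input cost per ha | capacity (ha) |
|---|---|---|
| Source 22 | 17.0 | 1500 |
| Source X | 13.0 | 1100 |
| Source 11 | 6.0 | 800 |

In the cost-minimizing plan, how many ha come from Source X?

Use providers in increasing cost order.
Source 11 at 6.0: take all 800 ha — 400 still needed.
Source X at 13.0: take 400 of its 1100 — requirement met.
Source 22: unused.

400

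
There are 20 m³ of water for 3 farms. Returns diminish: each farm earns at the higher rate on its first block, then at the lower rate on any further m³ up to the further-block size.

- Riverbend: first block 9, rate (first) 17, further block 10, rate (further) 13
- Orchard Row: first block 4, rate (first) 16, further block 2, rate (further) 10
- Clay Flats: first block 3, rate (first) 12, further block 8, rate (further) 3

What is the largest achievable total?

308

Order all 6 blocks by rate: Riverbend/first 17 > Orchard Row/first 16 > Riverbend/second 13 > Clay Flats/first 12 > Orchard Row/second 10 > Clay Flats/second 3.
Fill Riverbend first block (9 at 17) ; 11 left.
Orchard Row/first (16): +4 ; 7 left.
Riverbend second at 13: only 7 left, fill 7.
Total = 17×9 + 16×4 + 13×7 = 308.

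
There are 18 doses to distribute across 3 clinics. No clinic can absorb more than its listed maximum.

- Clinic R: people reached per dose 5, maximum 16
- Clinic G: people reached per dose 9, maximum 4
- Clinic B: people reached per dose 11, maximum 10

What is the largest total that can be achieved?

Order the clinics by people reached per dose: Clinic B 11 > Clinic G 9 > Clinic R 5.
Give Clinic B 10 to hit its cap of 10 → 8 left.
Give Clinic G 4 to hit its cap of 4 → 4 left.
Clinic R: +4 (room for 16) → 4. Pool exhausted.
Total = 5×4 + 9×4 + 11×10 = 166.

166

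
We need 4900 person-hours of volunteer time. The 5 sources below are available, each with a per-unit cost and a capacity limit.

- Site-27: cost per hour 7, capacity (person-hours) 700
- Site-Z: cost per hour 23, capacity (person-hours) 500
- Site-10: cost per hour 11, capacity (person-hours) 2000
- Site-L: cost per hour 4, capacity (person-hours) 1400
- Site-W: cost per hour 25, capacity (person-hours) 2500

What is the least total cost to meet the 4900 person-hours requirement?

51500

Fill from the cheapest source first.
Take 1400 from Site-L at 4 ; need 3500 more.
Site-27 at 7: take all 700 person-hours ; 2800 still needed.
Site-10 (11): use full 2000 ; 800 person-hours to go.
Site-Z at 23: take all 500 person-hours ; 300 still needed.
Site-W at 25: take 300 of its 2500 ; requirement met.
Cost = 1400×4 + 700×7 + 2000×11 + 500×23 + 300×25 = 51500.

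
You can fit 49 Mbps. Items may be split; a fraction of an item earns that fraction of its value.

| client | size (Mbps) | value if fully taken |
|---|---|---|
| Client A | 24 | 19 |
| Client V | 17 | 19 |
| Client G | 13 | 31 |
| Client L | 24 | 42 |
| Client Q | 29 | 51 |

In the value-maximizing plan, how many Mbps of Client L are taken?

Rank by value-to-size ratio: Client G 31/13≈2.38, Client Q 51/29≈1.76, Client L 42/24≈1.75, Client V 19/17≈1.12, Client A 19/24≈0.792.
Take all of Client G (13 Mbps, value 31) — 36 Mbps left.
Client Q: take in full, 29 Mbps for value 51 — 7 left.
Only 7 Mbps remain; take 7/24 of Client L for value 42×7/24 = 12.25.

7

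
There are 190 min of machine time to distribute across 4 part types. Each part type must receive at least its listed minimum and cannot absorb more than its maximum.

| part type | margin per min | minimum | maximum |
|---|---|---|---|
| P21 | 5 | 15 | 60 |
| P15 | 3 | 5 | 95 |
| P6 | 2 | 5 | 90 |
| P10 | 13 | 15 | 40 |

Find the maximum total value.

Meeting every minimum uses 15+5+5+15 = 40 min, leaving 150.
Highest margin per min first: P10 13 > P21 5 > P15 3 > P6 2.
P10: +25 to 40 (cap) — 125 left.
Give P21 45 more to hit its cap of 60 — 80 left.
P15 has room for 90 more but only 80 remain, so it gets 85.
Total = 5×60 + 3×85 + 2×5 + 13×40 = 1085.

1085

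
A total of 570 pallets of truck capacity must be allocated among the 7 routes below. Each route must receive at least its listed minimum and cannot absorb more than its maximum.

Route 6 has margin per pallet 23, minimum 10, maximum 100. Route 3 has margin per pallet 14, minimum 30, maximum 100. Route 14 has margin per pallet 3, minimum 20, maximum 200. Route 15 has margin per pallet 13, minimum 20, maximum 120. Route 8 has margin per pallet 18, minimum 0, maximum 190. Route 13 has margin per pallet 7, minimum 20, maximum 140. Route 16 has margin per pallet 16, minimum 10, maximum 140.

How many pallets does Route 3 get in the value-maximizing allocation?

Meeting every minimum uses 10+30+20+20+0+20+10 = 110 pallets, leaving 460.
Order the routes by margin per pallet: Route 6 23 > Route 8 18 > Route 16 16 > Route 3 14 > Route 15 13 > Route 13 7 > Route 14 3.
Route 6: +90 to 100 (cap) → 370 left.
Route 8: +190 to 190 (cap) → 180 left.
Route 16: +130 to 140 (cap) → 50 left.
Route 3: +50 (room for 70) → 80. Pool exhausted.

80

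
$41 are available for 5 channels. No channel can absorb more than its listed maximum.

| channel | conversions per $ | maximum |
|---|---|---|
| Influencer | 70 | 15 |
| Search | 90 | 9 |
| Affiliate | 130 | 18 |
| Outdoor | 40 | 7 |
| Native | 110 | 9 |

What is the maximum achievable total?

4490

Highest conversions per $ first: Affiliate 130 > Native 110 > Search 90 > Influencer 70 > Outdoor 40.
Affiliate takes 18 to reach its cap of 18 — 23 left.
Native takes 9 to reach its cap of 9 — 14 left.
Search takes 9 to reach its cap of 9 — 5 left.
Only 5 left; Influencer takes them to reach 5.
Total = 70×5 + 90×9 + 130×18 + 110×9 = 4490.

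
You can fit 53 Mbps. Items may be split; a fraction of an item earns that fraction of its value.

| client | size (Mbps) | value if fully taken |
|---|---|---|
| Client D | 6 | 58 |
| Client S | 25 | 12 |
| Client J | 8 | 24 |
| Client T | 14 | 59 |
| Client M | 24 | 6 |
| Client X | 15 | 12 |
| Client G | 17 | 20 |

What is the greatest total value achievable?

167.4

Best value per unit of size first: Client D 58/6≈9.67, Client T 59/14≈4.21, Client J 24/8≈3, Client G 20/17≈1.18, Client X 12/15≈0.8, Client S 12/25≈0.48, Client M 6/24≈0.25.
Client D: take in full, 6 Mbps for value 58 → 47 left.
All 14 Mbps of Client T fit (value 59) → 33 remain.
Client J: take in full, 8 Mbps for value 24 → 25 left.
Client G: take in full, 17 Mbps for value 20 → 8 left.
Fill the last 8 Mbps with part of Client X: 8/15 of it earns 6.4.
Total value = 167.4.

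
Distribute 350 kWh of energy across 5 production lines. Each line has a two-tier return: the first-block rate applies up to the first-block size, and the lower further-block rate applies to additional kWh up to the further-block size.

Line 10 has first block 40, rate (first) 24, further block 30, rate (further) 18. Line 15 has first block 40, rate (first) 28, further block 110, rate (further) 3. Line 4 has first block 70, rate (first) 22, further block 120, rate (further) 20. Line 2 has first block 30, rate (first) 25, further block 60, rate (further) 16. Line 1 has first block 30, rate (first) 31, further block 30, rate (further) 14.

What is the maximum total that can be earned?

Rank every tier by rate: Line 1/T1 31 > Line 15/T1 28 > Line 2/T1 25 > Line 10/T1 24 > Line 4/T1 22 > Line 4/T2 20 > Line 10/T2 18 > Line 2/T2 16 > Line 1/T2 14 > Line 15/T2 3.
Fill Line 1 T1 block (30 at 31) → 320 left.
Fill Line 15 T1 block (40 at 28) → 280 left.
Line 2/T1 (25): +30 → 250 left.
Fill Line 10 T1 block (40 at 24) → 210 left.
Line 4/T1 (22): +70 → 140 left.
Line 4/T2 (20): +120 → 20 left.
Line 10 T2 at 18: only 20 left, fill 20.
Total = 31×30 + 28×40 + 25×30 + 24×40 + 22×70 + 20×120 + 18×20 = 8060.

8060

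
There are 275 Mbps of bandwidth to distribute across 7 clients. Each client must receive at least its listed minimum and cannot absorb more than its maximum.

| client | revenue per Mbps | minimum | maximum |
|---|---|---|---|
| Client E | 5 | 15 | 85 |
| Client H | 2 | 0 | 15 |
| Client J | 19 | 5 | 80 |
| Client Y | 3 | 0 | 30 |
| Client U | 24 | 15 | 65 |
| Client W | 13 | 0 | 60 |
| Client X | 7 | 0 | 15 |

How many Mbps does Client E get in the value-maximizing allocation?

Meeting every minimum uses 15+0+5+0+15+0+0 = 35 Mbps, leaving 240.
Highest revenue per Mbps first: Client U 24 > Client J 19 > Client W 13 > Client X 7 > Client E 5 > Client Y 3 > Client H 2.
Give Client U 50 more to hit its cap of 65 ; 190 left.
Give Client J 75 more to hit its cap of 80 ; 115 left.
Client W: +60 to 60 (cap) ; 55 left.
Give Client X 15 more to hit its cap of 15 ; 40 left.
Client E has room for 70 more but only 40 remain, so it gets 55.

55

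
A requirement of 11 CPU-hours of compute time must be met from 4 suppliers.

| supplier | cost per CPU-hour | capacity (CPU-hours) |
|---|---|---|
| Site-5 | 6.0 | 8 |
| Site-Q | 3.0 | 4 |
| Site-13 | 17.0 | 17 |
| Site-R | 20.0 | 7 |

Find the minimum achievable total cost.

54

Cheapest first:
Site-Q (3.0): use full 4 ; 7 CPU-hours to go.
Site-5 at 6.0: take 7 of its 8 ; requirement met.
Site-13, Site-R: unused.
Cost = 4×3.0 + 7×6.0 = 54.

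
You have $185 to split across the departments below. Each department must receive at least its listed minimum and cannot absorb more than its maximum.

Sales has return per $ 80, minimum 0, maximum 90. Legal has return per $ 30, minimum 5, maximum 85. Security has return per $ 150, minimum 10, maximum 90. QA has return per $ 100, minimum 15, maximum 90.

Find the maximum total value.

Meeting every minimum uses 0+5+10+15 = 30 $, leaving 155.
Highest return per $ first: Security 150 > QA 100 > Sales 80 > Legal 30.
Give Security 80 more to hit its cap of 90 — 75 left.
QA takes 75 more to reach its cap of 90 — 0 left.
Total = 30×5 + 150×90 + 100×90 = 22650.

22650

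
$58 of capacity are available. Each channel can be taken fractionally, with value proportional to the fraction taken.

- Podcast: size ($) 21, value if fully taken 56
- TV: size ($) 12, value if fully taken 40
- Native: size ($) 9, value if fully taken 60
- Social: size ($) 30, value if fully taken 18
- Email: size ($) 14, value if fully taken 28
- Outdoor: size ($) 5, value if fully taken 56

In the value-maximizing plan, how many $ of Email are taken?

11

Rank by value-to-size ratio: Outdoor 56/5≈11.2, Native 60/9≈6.67, TV 40/12≈3.33, Podcast 56/21≈2.67, Email 28/14≈2, Social 18/30≈0.6.
All 5 $ of Outdoor fit (value 56) ; 53 remain.
Take all of Native (9 $, value 60) ; 44 $ left.
Take all of TV (12 $, value 40) ; 32 $ left.
Take all of Podcast (21 $, value 56) ; 11 $ left.
Fill the last 11 $ with part of Email: 11/14 of it earns 22.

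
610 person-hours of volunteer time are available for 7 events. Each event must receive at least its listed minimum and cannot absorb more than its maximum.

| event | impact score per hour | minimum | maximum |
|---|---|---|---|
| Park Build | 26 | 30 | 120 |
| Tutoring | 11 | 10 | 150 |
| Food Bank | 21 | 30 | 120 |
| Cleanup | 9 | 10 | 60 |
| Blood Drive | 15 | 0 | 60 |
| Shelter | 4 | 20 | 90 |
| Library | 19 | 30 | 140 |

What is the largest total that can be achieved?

Meeting every minimum uses 30+10+30+10+0+20+30 = 130 person-hours, leaving 480.
Order the events by impact score per hour: Park Build 26 > Food Bank 21 > Library 19 > Blood Drive 15 > Tutoring 11 > Cleanup 9 > Shelter 4.
Park Build: +90 to 120 (cap) → 390 left.
Give Food Bank 90 more to hit its cap of 120 → 300 left.
Library takes 110 more to reach its cap of 140 → 190 left.
Blood Drive: +60 to 60 (cap) → 130 left.
Only 130 left; Tutoring takes them to reach 140.
Total = 26×120 + 11×140 + 21×120 + 9×10 + 15×60 + 4×20 + 19×140 = 10910.

10910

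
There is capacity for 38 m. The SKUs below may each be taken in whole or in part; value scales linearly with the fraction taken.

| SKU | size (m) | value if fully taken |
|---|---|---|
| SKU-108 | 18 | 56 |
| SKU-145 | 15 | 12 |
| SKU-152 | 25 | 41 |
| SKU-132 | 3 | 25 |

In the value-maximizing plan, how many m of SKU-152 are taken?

17

Sort by value density: SKU-132 25/3≈8.33, SKU-108 56/18≈3.11, SKU-152 41/25≈1.64, SKU-145 12/15≈0.8.
All 3 m of SKU-132 fit (value 25) → 35 remain.
Take all of SKU-108 (18 m, value 56) → 17 m left.
Fill the last 17 m with part of SKU-152: 17/25 of it earns 27.88.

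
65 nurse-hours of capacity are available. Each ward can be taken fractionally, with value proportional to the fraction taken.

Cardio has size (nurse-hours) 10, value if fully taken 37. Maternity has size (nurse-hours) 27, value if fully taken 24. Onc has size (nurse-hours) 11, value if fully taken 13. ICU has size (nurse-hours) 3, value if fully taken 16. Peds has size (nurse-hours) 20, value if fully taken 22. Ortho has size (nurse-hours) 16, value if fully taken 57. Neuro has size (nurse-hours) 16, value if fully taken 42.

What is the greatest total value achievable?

Rank by value-to-size ratio: ICU 16/3≈5.33, Cardio 37/10≈3.7, Ortho 57/16≈3.56, Neuro 42/16≈2.62, Onc 13/11≈1.18, Peds 22/20≈1.1, Maternity 24/27≈0.889.
Take all of ICU (3 nurse-hours, value 16) ; 62 nurse-hours left.
All 10 nurse-hours of Cardio fit (value 37) ; 52 remain.
All 16 nurse-hours of Ortho fit (value 57) ; 36 remain.
Neuro: take in full, 16 nurse-hours for value 42 ; 20 left.
Onc: take in full, 11 nurse-hours for value 13 ; 9 left.
Fill the last 9 nurse-hours with part of Peds: 9/20 of it earns 9.9.
Total value = 174.9.

174.9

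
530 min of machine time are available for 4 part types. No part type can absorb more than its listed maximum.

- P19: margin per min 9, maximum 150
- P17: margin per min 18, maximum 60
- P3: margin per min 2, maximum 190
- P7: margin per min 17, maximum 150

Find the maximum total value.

Rank by margin per min: P17 18 > P7 17 > P19 9 > P3 2.
Give P17 60 to hit its cap of 60 → 470 left.
Give P7 150 to hit its cap of 150 → 320 left.
P19 takes 150 to reach its cap of 150 → 170 left.
P3: +170 (room for 190) → 170. Pool exhausted.
Total = 9×150 + 18×60 + 2×170 + 17×150 = 5320.

5320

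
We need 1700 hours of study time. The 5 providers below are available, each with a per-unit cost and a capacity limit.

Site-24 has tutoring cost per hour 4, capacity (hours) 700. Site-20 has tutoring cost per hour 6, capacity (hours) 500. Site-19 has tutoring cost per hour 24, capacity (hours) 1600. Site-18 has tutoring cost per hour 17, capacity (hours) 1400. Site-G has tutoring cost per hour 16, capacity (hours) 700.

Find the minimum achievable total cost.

Use providers in increasing cost order.
Take 700 from Site-24 at 4 ; need 1000 more.
Take 500 from Site-20 at 6 ; need 500 more.
Site-G at 16: take 500 of its 700 ; requirement met.
Site-18, Site-19: unused.
Cost = 700×4 + 500×6 + 500×16 = 13800.

13800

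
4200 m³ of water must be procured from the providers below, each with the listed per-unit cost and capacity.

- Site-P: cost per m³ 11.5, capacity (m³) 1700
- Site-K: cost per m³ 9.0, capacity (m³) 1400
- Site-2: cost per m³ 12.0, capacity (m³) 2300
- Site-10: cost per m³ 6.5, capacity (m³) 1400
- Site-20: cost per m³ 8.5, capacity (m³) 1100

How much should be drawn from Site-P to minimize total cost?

300

Use providers in increasing cost order.
Take 1400 from Site-10 at 6.5 — need 2800 more.
Site-20 at 8.5: take all 1100 m³ — 1700 still needed.
Site-K (9.0): use full 1400 — 300 m³ to go.
Site-P at 11.5: take 300 of its 1700 — requirement met.
Site-2: unused.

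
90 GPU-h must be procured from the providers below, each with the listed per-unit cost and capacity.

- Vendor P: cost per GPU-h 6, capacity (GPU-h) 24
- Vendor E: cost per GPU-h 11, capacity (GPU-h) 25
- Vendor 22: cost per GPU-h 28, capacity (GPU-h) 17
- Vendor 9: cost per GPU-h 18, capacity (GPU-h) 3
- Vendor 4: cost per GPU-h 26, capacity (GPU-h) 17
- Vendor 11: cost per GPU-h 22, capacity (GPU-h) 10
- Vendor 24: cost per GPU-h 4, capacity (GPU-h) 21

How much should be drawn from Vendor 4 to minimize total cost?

Fill from the cheapest provider first.
Vendor 24 (4): use full 21 → 69 GPU-h to go.
Take 24 from Vendor P at 6 → need 45 more.
Vendor E (11): use full 25 → 20 GPU-h to go.
Vendor 9 at 18: take all 3 GPU-h → 17 still needed.
Take 10 from Vendor 11 at 22 → need 7 more.
Vendor 4 at 26: take 7 of its 17 → requirement met.
Vendor 22: unused.

7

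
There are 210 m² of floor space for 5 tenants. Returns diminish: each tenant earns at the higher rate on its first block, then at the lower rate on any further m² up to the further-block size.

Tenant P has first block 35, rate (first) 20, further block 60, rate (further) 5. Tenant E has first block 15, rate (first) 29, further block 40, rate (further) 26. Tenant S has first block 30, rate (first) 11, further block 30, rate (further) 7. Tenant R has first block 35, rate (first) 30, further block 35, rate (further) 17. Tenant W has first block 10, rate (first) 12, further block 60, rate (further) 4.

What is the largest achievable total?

Treat each block as its own option and order by rate: Tenant R/first 30 > Tenant E/first 29 > Tenant E/second 26 > Tenant P/first 20 > Tenant R/second 17 > Tenant W/first 12 > Tenant S/first 11 > Tenant S/second 7 > Tenant P/second 5 > Tenant W/second 4.
Tenant R/first (30): +35 ; 175 left.
Tenant E/first (29): +15 ; 160 left.
Fill Tenant E second block (40 at 26) ; 120 left.
Tenant P first at 20: fill all 35 ; 85 left.
Fill Tenant R second block (35 at 17) ; 50 left.
Tenant W first at 12: fill all 10 ; 40 left.
Fill Tenant S first block (30 at 11) ; 10 left.
10 remain; put them into Tenant S second at 7.
Total = 30×35 + 29×15 + 26×40 + 20×35 + 17×35 + 12×10 + 11×30 + 7×10 = 4340.

4340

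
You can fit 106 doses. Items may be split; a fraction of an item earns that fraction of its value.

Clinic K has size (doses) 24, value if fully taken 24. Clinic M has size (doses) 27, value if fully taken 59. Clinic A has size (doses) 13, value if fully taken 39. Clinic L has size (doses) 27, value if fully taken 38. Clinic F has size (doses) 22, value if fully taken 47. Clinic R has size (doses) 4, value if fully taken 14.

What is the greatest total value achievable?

210

Rank by value-to-size ratio: Clinic R 14/4≈3.5, Clinic A 39/13≈3, Clinic M 59/27≈2.19, Clinic F 47/22≈2.14, Clinic L 38/27≈1.41, Clinic K 24/24≈1.
All 4 doses of Clinic R fit (value 14) → 102 remain.
All 13 doses of Clinic A fit (value 39) → 89 remain.
Take all of Clinic M (27 doses, value 59) → 62 doses left.
Take all of Clinic F (22 doses, value 47) → 40 doses left.
Take all of Clinic L (27 doses, value 38) → 13 doses left.
Fill the last 13 doses with part of Clinic K: 13/24 of it earns 13.
Total value = 210.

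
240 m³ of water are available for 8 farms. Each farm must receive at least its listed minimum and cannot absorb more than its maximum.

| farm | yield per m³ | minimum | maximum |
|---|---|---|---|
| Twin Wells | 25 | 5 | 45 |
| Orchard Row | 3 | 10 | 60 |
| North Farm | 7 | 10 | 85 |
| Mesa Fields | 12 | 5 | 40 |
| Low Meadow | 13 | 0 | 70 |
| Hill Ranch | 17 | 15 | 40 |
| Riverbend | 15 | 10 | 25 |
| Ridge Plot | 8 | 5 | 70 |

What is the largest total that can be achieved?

3650

Meeting every minimum uses 5+10+10+5+0+15+10+5 = 60 m³, leaving 180.
Highest yield per m³ first: Twin Wells 25 > Hill Ranch 17 > Riverbend 15 > Low Meadow 13 > Mesa Fields 12 > Ridge Plot 8 > North Farm 7 > Orchard Row 3.
Twin Wells: +40 to 45 (cap) ; 140 left.
Give Hill Ranch 25 more to hit its cap of 40 ; 115 left.
Riverbend: +15 to 25 (cap) ; 100 left.
Give Low Meadow 70 more to hit its cap of 70 ; 30 left.
Only 30 left; Mesa Fields takes them to reach 35.
Total = 25×45 + 3×10 + 7×10 + 12×35 + 13×70 + 17×40 + 15×25 + 8×5 = 3650.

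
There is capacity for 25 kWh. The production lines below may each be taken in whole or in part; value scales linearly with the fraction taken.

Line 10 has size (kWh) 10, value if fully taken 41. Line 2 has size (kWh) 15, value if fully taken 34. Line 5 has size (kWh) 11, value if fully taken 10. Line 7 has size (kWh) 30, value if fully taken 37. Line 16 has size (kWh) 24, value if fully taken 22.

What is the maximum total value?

75

Rank by value-to-size ratio: Line 10 41/10≈4.1, Line 2 34/15≈2.27, Line 7 37/30≈1.23, Line 16 22/24≈0.917, Line 5 10/11≈0.909.
Take all of Line 10 (10 kWh, value 41) → 15 kWh left.
Line 2: take in full, 15 kWh for value 34 → 0 left.
Total value = 75.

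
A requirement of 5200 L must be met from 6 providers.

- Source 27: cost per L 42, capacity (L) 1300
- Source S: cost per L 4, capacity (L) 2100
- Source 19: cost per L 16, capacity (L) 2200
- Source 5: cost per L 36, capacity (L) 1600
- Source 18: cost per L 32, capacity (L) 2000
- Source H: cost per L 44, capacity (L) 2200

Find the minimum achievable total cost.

72400

Cheapest first:
Source S (4): use full 2100 — 3100 L to go.
Take 2200 from Source 19 at 16 — need 900 more.
Take 900 from Source 18 at 32 to finish.
Source 5, Source 27, Source H: unused.
Cost = 2100×4 + 2200×16 + 900×32 = 72400.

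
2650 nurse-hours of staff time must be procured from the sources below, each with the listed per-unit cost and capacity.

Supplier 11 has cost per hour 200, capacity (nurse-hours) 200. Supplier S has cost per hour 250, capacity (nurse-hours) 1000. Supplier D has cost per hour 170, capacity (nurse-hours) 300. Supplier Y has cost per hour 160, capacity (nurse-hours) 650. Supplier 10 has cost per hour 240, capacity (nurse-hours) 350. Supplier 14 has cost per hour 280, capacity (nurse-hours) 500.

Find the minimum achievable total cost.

571000

Use sources in increasing cost order.
Take 650 from Supplier Y at 160 ; need 2000 more.
Supplier D at 170: take all 300 nurse-hours ; 1700 still needed.
Supplier 11 at 200: take all 200 nurse-hours ; 1500 still needed.
Supplier 10 (240): use full 350 ; 1150 nurse-hours to go.
Take 1000 from Supplier S at 250 ; need 150 more.
Supplier 14 (280): take the remaining 150 ; done.
Cost = 650×160 + 300×170 + 200×200 + 350×240 + 1000×250 + 150×280 = 571000.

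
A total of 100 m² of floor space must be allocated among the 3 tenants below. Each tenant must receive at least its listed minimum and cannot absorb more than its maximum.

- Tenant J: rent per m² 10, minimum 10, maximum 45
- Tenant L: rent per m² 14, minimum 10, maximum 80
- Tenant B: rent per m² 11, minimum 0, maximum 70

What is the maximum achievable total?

1330

Meeting every minimum uses 10+10+0 = 20 m², leaving 80.
Order the tenants by rent per m²: Tenant L 14 > Tenant B 11 > Tenant J 10.
Tenant L: +70 to 80 (cap) ; 10 left.
Only 10 left; Tenant B takes them to reach 10.
Total = 10×10 + 14×80 + 11×10 = 1330.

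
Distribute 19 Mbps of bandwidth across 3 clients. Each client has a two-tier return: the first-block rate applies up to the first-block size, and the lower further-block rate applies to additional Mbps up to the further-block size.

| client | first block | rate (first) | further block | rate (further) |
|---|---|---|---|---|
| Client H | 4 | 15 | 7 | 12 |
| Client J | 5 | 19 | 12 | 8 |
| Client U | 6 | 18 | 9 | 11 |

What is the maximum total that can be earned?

Order all 6 blocks by rate: Client J/T1 19 > Client U/T1 18 > Client H/T1 15 > Client H/T2 12 > Client U/T2 11 > Client J/T2 8.
Client J/T1 (19): +5 ; 14 left.
Client U/T1 (18): +6 ; 8 left.
Client H/T1 (15): +4 ; 4 left.
Client H T2 at 12: only 4 left, fill 4.
Total = 19×5 + 18×6 + 15×4 + 12×4 = 311.

311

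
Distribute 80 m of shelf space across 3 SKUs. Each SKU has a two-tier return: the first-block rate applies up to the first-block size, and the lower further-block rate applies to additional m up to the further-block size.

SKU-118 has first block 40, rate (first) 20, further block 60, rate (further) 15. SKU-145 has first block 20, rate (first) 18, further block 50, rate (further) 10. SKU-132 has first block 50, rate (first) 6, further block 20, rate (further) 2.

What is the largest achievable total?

Rank every tier by rate: SKU-118/tier1 20 > SKU-145/tier1 18 > SKU-118/tier2 15 > SKU-145/tier2 10 > SKU-132/tier1 6 > SKU-132/tier2 2.
SKU-118/tier1 (20): +40 — 40 left.
SKU-145/tier1 (18): +20 — 20 left.
20 remain; put them into SKU-118 tier2 at 15.
Total = 20×40 + 18×20 + 15×20 = 1460.

1460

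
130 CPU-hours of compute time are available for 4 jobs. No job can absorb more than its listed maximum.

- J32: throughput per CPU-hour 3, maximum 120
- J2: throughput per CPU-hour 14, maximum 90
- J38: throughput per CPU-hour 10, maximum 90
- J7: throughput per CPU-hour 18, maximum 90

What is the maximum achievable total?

Rank by throughput per CPU-hour: J7 18 > J2 14 > J38 10 > J32 3.
J7 takes 90 to reach its cap of 90 ; 40 left.
J2: +40 (room for 90) → 40. Pool exhausted.
Total = 14×40 + 18×90 = 2180.

2180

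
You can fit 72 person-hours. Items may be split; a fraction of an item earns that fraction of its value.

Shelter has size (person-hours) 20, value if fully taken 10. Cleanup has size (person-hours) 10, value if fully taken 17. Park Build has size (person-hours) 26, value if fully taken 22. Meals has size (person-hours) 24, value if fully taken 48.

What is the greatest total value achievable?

Sort by value density: Meals 48/24≈2, Cleanup 17/10≈1.7, Park Build 22/26≈0.846, Shelter 10/20≈0.5.
All 24 person-hours of Meals fit (value 48) — 48 remain.
Cleanup: take in full, 10 person-hours for value 17 — 38 left.
Park Build: take in full, 26 person-hours for value 22 — 12 left.
12 person-hours left: a 12/20 share of Shelter gives 10×12/20 = 6.
Total value = 93.

93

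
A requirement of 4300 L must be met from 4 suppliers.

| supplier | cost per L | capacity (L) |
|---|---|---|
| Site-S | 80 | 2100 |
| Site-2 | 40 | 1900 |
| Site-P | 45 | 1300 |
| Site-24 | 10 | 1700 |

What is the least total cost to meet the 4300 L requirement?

Fill from the cheapest supplier first.
Site-24 (10): use full 1700 → 2600 L to go.
Site-2 at 40: take all 1900 L → 700 still needed.
Take 700 from Site-P at 45 to finish.
Site-S: unused.
Cost = 1700×10 + 1900×40 + 700×45 = 124500.

124500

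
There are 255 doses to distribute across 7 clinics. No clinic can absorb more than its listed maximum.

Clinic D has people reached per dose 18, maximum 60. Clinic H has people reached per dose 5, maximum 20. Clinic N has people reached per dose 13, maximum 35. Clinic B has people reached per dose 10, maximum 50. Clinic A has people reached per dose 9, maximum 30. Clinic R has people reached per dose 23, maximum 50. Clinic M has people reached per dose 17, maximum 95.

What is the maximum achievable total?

Order the clinics by people reached per dose: Clinic R 23 > Clinic D 18 > Clinic M 17 > Clinic N 13 > Clinic B 10 > Clinic A 9 > Clinic H 5.
Give Clinic R 50 to hit its cap of 50 — 205 left.
Clinic D: +60 to 60 (cap) — 145 left.
Clinic M takes 95 to reach its cap of 95 — 50 left.
Clinic N takes 35 to reach its cap of 35 — 15 left.
Clinic B: +15 (room for 50) → 15. Pool exhausted.
Total = 18×60 + 13×35 + 10×15 + 23×50 + 17×95 = 4450.

4450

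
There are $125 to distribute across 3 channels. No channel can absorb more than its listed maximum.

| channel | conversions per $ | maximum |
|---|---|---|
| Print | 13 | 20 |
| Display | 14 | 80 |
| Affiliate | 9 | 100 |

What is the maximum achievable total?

Highest conversions per $ first: Display 14 > Print 13 > Affiliate 9.
Display: +80 to 80 (cap) ; 45 left.
Print: +20 to 20 (cap) ; 25 left.
Affiliate has room for 100 but only 25 remain, so it gets 25.
Total = 13×20 + 14×80 + 9×25 = 1605.

1605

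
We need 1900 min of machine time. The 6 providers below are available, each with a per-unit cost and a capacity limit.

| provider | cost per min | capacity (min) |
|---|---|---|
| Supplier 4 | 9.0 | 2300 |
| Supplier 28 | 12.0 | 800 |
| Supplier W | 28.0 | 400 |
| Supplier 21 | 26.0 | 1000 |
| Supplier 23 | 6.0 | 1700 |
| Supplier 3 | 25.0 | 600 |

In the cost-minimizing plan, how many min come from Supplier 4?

Use providers in increasing cost order.
Take 1700 from Supplier 23 at 6.0 → need 200 more.
Take 200 from Supplier 4 at 9.0 to finish.
Supplier 28, Supplier 3, Supplier 21, Supplier W: unused.

200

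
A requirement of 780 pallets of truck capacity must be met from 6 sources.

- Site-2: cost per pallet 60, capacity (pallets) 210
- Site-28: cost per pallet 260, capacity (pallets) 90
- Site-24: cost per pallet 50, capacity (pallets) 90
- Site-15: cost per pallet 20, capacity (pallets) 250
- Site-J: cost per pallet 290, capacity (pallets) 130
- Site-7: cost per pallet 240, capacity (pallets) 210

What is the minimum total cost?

77700

Use sources in increasing cost order.
Take 250 from Site-15 at 20 — need 530 more.
Site-24 (50): use full 90 — 440 pallets to go.
Site-2 at 60: take all 210 pallets — 230 still needed.
Site-7 at 240: take all 210 pallets — 20 still needed.
Take 20 from Site-28 at 260 to finish.
Site-J: unused.
Cost = 250×20 + 90×50 + 210×60 + 210×240 + 20×260 = 77700.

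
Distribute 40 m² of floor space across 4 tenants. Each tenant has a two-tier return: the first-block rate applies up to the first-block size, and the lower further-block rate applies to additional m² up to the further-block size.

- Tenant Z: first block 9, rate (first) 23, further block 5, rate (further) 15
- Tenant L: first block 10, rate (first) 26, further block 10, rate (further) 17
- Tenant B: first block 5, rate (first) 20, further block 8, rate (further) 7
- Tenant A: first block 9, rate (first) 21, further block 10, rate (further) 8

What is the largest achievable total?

875

Treat each block as its own option and order by rate: Tenant L/tier1 26 > Tenant Z/tier1 23 > Tenant A/tier1 21 > Tenant B/tier1 20 > Tenant L/tier2 17 > Tenant Z/tier2 15 > Tenant A/tier2 8 > Tenant B/tier2 7.
Tenant L/tier1 (26): +10 ; 30 left.
Tenant Z/tier1 (23): +9 ; 21 left.
Tenant A/tier1 (21): +9 ; 12 left.
Fill Tenant B tier1 block (5 at 20) ; 7 left.
7 remain; put them into Tenant L tier2 at 17.
Total = 26×10 + 23×9 + 21×9 + 20×5 + 17×7 = 875.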